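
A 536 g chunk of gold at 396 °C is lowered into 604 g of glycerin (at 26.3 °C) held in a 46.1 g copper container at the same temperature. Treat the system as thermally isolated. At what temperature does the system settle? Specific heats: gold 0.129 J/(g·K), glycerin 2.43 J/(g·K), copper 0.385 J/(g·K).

T_f ≈ 42.7 °C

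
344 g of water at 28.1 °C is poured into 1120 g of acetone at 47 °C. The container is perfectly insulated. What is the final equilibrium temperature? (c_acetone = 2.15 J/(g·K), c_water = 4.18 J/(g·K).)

With ΣQ=0 the equilibrium temperature is the m·c-weighted mean:
T_f = (2408·47 + 1437.9·28.1) / (2408 + 1437.9)
    = 153582 / 3845.9 ≈ 39.93 °C

T_f ≈ 39.9 °C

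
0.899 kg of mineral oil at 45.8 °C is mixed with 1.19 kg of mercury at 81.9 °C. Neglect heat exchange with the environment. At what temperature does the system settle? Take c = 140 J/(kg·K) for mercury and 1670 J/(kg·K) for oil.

Set heat shed by the hot body equal to heat absorbed by the cold body:
1.19×140×(81.9 − T) = 0.899×1670×(T − 45.8)
166.6(81.9 − T) = 1501.3(T − 45.8)
1667.9 T = 82405  ⇒  T ≈ 49.41 °C

T_f ≈ 49.4 °C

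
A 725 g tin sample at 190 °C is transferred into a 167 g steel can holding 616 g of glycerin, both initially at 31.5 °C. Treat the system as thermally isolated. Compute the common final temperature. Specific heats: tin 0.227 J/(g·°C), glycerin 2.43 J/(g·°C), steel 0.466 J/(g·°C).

Let T be the final temperature. ΣQ_i = 0:
725×0.227×(T − 190) + 616×2.43×(T − 31.5) + 167×0.466×(T − 31.5) = 0
164.58(T − 190) + 1496.9(T − 31.5) + 77.82(T − 31.5) = 0
(164.58 + 1496.9 + 77.82) T = 164.58×190 + 1496.9×31.5 + 77.82×31.5
T = 80872 / 1739.3 = 46.5 °C

T_f ≈ 46.5 °C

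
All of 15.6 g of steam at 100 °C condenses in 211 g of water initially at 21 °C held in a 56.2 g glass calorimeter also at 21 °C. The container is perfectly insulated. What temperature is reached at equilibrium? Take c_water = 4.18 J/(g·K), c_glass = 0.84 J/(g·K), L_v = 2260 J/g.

T_f ≈ 61.6 °C

Heat gained plus heat lost sum to zero:
latent heat released on condensation: 15.6·2260 = 35256; condensate cools 100→T: 15.6·4.18·(T − 100) = 65.21(T − 100); water warms: 211·4.18·(T − 21) = 881.98(T − 21); cup: 47.21(T − 21)
994.4 T = 35256 + 6520.8 + 19513 = 61290
T ≈ 61.64 °C — below 100 °C, confirming all the steam condensed.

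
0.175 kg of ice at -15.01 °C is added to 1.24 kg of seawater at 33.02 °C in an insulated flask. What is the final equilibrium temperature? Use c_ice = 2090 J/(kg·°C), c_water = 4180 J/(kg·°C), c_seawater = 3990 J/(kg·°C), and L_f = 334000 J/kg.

Setting the total heat transfer to zero:
warm ice to 0 °C: 0.175·2090·(0 − (-15.01)) = 5489.9; latent heat to melt: 0.175·334000 = 58450; meltwater 0→T: 0.175·4180·T = 731.5 T; seawater cools: 1.24·3990·(T − 33.02) = 4947.6(T − 33.02)
5679.1 T = 163370 − 63940 = 99430
T ≈ 17.51 °C — above 0 °C, consistent with complete melting.

T_f ≈ 17.5 °C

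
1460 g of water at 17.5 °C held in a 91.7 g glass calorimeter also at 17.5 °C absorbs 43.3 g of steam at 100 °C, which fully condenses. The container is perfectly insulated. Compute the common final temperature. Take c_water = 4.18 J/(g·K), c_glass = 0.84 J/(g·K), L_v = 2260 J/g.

T_f ≈ 35.2 °C

Taking heat into each body as positive, Σ m c ΔT = 0:
latent heat released on condensation: 43.3×2260 = 97858; condensate cools 100→T: 43.3×4.18×(T − 100) = 180.99(T − 100); water warms: 1460×4.18×(T − 17.5) = 6102.8(T − 17.5); glass cup: 91.7×0.84×(T − 17.5) = 77.03(T − 17.5)
6360.8 T = 97858 + 18099 + 108147 = 224104
T ≈ 35.23 °C — below 100 °C, confirming all the steam condensed.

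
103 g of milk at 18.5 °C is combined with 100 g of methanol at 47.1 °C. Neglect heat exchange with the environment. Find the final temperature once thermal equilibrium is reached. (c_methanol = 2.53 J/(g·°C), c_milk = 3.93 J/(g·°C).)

T_f ≈ 29.5 °C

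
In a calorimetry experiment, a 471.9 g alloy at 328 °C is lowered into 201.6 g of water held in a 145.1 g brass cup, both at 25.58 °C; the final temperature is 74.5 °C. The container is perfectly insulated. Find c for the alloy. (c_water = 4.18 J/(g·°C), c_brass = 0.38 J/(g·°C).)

Taking heat into each body as positive, Σ m c ΔT = 0:
471.9×c×(74.5 − 328) + 201.6×4.18×(74.5 − 25.58) + 145.1×0.38×(74.5 − 25.58) = 0
-119627 c = -43922
c = -43922/-119627 ≈ 0.3672 J/(g·°C)

c ≈ 0.367 J/(g·°C)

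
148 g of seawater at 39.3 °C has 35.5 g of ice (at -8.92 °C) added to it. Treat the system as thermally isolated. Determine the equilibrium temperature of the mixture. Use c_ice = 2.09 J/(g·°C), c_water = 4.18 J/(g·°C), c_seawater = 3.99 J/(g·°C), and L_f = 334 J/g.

T_f ≈ 14.5 °C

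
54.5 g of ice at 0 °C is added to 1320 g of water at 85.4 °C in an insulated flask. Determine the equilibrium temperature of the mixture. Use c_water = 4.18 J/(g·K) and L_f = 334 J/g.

T_f ≈ 78.8 °C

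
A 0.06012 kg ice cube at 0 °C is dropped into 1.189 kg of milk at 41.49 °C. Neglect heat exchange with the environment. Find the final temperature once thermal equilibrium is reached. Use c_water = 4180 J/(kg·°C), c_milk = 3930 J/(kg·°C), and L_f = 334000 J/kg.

Taking heat into each body as positive, Σ m c ΔT = 0:
melt ice: 0.06012·334000 = 20080; meltwater 0→T: 0.06012·4180·T = 251.3 T; milk: 4672.8(T − 41.49)
4924.1 T = 193873 − 20080 = 173793
T ≈ 35.29 °C (positive, so assuming full melt was valid).

T_f ≈ 35.3 °C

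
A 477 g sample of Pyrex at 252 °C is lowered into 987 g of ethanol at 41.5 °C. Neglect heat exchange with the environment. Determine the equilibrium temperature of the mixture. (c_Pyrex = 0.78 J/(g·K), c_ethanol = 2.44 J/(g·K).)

Energy conservation, ΣQ = 0:
477*0.78*(T − 252) + 987*2.44*(T − 41.5) = 0
(372.06 + 2408.3) T = 372.06*252 + 2408.3*41.5
T = 193703/2780.3 ≈ 69.67 °C

T_f ≈ 69.7 °C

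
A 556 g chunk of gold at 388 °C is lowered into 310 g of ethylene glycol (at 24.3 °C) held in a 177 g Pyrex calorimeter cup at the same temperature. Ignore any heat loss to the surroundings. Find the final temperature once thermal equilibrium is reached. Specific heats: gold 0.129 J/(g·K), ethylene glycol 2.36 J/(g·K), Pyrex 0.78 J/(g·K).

T_f ≈ 52.0 °C

Taking heat into each body as positive, Σ m c ΔT = 0:
556×0.129×(T − 388) + 310×2.36×(T − 24.3) + 177×0.78×(T − 24.3) = 0
71.72(T − 388) + 731.6(T − 24.3) + 138.06(T − 24.3) = 0
941.38 T = 48962
T ≈ 52.01 °C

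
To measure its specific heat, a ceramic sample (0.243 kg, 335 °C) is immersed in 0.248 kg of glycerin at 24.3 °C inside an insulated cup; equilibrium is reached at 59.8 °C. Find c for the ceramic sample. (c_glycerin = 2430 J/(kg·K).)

c ≈ 320 J/(kg·K)

Heat lost by the ceramic sample = heat gained by the glycerin:
0.243·c·(335 − 59.8) = 0.248·2430·(59.8 − 24.3)
66.87 c = 21394  ⇒  c ≈ 319.9 J/(kg·K)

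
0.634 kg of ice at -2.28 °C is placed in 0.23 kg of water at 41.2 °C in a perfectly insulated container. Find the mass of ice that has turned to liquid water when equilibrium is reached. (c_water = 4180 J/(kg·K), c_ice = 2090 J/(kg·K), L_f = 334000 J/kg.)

m_melted ≈ 0.11 kg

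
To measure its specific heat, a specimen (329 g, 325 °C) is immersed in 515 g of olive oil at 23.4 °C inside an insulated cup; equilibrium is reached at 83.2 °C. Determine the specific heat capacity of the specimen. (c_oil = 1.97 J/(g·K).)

c ≈ 0.763 J/(g·K)

m_s c (T_s − T_f) = m_oil c_oil (T_f − T_0):
329×c×(325 − 83.2) = 515×1.97×(83.2 − 23.4)
79552 c = 60670  ⇒  c ≈ 0.7626 J/(g·K)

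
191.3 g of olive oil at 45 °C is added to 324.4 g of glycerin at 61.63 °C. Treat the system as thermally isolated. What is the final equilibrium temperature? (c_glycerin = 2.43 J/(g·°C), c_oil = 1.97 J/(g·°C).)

T_f ≈ 56.3 °C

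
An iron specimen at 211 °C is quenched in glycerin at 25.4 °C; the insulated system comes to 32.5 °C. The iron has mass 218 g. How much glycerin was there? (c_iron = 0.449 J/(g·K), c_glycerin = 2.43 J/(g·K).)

m ≈ 1010 g

Conservation of energy gives ΣQ = 0:
218×0.449×(32.5 − 211) + m×2.43×(32.5 − 25.4) = 0
17.25 m = 17472
m = 17472/17.25 ≈ 1013 g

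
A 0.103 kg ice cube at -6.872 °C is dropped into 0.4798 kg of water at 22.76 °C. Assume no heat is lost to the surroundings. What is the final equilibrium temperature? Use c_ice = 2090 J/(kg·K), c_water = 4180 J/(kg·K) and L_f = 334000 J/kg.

T_f ≈ 4.0 °C

Heat gained plus heat lost sum to zero:
ice -6.872→0 °C: 0.103×2090×6.872 = 1479.3; latent heat to melt: 0.103×334000 = 34402; meltwater 0→T: 0.103×4180×T = 430.54 T; water cools: 0.4798×4180×(T − 22.76) = 2005.6(T − 22.76)
2436.1 T = 45647 − 35881 = 9765.3
T ≈ 4.01 °C — above 0 °C, consistent with complete melting.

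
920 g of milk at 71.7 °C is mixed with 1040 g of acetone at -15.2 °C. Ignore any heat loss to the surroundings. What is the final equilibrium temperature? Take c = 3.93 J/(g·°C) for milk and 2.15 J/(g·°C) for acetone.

T_f ≈ 38.5 °C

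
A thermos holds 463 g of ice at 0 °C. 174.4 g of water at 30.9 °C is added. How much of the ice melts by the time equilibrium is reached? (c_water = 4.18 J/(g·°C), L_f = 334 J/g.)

Heat available from the water dropping to 0 °C: 174.4×4.18×30.9 = 22526 J.
To melt every bit of ice: 463×334 = 154642 J.
That's not enough to melt it all — equilibrium is at 0 °C with ice remaining.
m_melt = 22526 / L_f = 67.44 g.

m_melted ≈ 67.4 g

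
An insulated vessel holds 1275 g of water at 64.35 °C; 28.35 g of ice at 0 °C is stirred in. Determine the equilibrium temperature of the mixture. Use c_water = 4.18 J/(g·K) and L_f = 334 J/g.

Setting the total heat transfer to zero:
latent heat to melt: 28.35·334 = 9468.9
  warm the meltwater: 118.5 T
  water: 5329.5(T − 64.35)
5448 T = 342953 − 9468.9 = 333484
T ≈ 61.21 °C — above 0 °C, consistent with complete melting.

T_f ≈ 61.2 °C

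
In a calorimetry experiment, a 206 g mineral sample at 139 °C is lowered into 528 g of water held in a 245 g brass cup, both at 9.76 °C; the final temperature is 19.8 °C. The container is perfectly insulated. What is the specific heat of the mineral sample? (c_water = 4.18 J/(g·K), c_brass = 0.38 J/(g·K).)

Taking heat into each body as positive, Σ m c ΔT = 0:
206×c×(19.8 − 139) + 528×4.18×(19.8 − 9.76) + 245×0.38×(19.8 − 9.76) = 0
-24555 c = -23093
c = -23093/-24555 ≈ 0.9405 J/(g·K)

c ≈ 0.94 J/(g·K)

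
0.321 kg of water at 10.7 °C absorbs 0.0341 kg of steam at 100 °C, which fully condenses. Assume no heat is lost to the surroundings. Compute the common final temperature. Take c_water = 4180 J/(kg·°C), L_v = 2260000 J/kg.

Energy balance with sensible and latent terms:
condense steam: −0.0341·2260000 = −77066; condensate cools 100→T: 0.0341·4180·(T − 100) = 142.54(T − 100); water warms: 0.321·4180·(T − 10.7) = 1341.8(T − 10.7)
1484.3 T = 77066 + 14254 + 14357 = 105677
T ≈ 71.20 °C, under the boiling point, so the assumption holds.

T_f ≈ 71.2 °C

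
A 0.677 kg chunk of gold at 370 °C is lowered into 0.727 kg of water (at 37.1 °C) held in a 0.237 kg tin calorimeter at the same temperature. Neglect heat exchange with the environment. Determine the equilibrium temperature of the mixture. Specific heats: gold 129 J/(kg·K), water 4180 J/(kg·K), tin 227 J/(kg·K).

T_f ≈ 46.2 °C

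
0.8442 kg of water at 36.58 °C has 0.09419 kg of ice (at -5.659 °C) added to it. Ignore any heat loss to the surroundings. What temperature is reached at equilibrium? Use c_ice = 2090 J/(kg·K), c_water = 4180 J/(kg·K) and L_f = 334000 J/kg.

T_f ≈ 24.6 °C

Net heat exchanged in the isolated system is zero:
ice -5.659→0 °C: 0.09419·2090·5.659 = 1114
  fusion: m_ice L_f = 0.09419·334000 = 31459
  meltwater 0→T: 0.09419·4180·T = 393.71 T
  water: 3528.8(T − 36.58)
3922.5 T = 129082 − 32573 = 96508
T ≈ 24.60 °C. Since T > 0 °C, the all-ice-melts assumption holds.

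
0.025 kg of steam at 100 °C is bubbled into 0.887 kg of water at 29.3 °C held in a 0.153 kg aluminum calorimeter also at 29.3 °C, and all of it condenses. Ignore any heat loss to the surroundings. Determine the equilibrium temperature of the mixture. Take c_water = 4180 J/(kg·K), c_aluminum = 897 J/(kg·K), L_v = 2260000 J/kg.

Heat gained plus heat lost sum to zero:
steam→water at 100 °C releases m L_v = 0.025·2260000 = 56500
  condensed water 100 °C→T: 104.5(T − 100)
  original water: 3707.7(T − 29.3)
  cup: 137.24(T − 29.3)
3949.4 T = 56500 + 10450 + 112656 = 179606
T ≈ 45.48 °C, under the boiling point, so the assumption holds.

T_f ≈ 45.5 °C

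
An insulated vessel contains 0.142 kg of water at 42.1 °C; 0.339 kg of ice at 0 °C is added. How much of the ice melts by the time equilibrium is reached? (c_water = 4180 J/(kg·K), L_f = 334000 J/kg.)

Cooling the water to 0 °C releases 0.142·4180·42.1 = 24989 J.
Fully melting the ice requires m_ice L_f = 0.339·334000 = 113226 J.
That's not enough to melt it all — equilibrium is at 0 °C with ice remaining.
Mass melted = 24989/334000 ≈ 0.07482 kg.

m_melted ≈ 0.0748 kg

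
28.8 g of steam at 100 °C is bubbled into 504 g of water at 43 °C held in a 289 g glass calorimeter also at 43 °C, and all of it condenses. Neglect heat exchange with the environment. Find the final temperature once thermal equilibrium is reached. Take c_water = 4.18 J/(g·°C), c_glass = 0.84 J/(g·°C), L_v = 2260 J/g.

T_f ≈ 72.1 °C

Setting the total heat transfer to zero:
steam→water at 100 °C releases m L_v = 28.8·2260 = 65088
  condensed water 100 °C→T: 120.38(T − 100)
  original water: 2106.7(T − 43)
  glass cup: 289·0.84·(T − 43) = 242.76(T − 43)
2469.9 T = 65088 + 12038 + 101028 = 178154
T ≈ 72.13 °C (< 100 °C, so full condensation is consistent).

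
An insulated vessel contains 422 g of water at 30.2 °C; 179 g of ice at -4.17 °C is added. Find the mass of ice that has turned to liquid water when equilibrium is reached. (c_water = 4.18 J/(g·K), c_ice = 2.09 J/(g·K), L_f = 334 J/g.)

Cooling the water to 0 °C releases 422·4.18·30.2 = 53272 J.
Warming the ice to 0 °C takes 179·2.09·4.17 = 1560 J, leaving 51712 J for melting.
To melt every bit of ice: 179·334 = 59786 J.
51712 J < 59786 J, so only part of the ice melts and the system sits at 0 °C.
m_melted·334 = 51712  ⇒  m_melted ≈ 154.8 g.

m_melted ≈ 155 g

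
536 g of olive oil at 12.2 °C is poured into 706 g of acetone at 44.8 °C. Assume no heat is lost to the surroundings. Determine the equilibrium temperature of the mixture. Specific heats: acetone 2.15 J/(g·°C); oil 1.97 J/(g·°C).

T_f ≈ 31.4 °C

T_f is the heat-capacity-weighted average of the initial temperatures:
T_f = (1517.9·44.8 + 1055.9·12.2) / (1517.9 + 1055.9)
    = 80884 / 2573.8 ≈ 31.43 °C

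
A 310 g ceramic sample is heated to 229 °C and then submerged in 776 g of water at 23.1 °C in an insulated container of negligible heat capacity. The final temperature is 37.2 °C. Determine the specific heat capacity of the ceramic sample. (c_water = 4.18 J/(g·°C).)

c ≈ 0.769 J/(g·°C)

Net heat exchanged in the isolated system is zero:
310·c·(37.2 − 229) + 776·4.18·(37.2 − 23.1) = 0
-59458 c = -45736
c = -45736/-59458 ≈ 0.7692 J/(g·°C)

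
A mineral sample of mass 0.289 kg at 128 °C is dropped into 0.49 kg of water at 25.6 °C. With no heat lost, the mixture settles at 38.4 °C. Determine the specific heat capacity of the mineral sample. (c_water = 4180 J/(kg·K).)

c ≈ 1010 J/(kg·K)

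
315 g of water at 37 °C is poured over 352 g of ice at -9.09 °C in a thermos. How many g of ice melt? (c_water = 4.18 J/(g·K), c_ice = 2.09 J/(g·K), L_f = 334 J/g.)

Cooling the water to 0 °C releases 315×4.18×37 = 48718 J.
Of that, 352×2.09×9.09 = 6687.3 J goes to bring the ice to 0 °C, leaving 42031 J.
To melt every bit of ice: 352×334 = 117568 J.
Since 42031 < 117568 J, not all the ice melts; equilibrium is at 0 °C.
m_melt = 42031 / L_f = 125.8 g.

m_melted ≈ 126 g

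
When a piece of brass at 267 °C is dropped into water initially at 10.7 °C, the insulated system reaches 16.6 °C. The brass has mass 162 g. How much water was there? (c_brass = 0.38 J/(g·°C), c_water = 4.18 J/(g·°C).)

m ≈ 625 g

Heat lost by the brass = heat gained by the water:
162×0.38×(267 − 16.6) = m×4.18×(16.6 − 10.7)
24.66 m = 15415  ⇒  m ≈ 625 g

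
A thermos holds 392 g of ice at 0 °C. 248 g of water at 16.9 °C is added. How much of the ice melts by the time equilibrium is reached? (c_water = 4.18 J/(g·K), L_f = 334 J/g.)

Cooling the water to 0 °C releases 248·4.18·16.9 = 17519 J.
Fully melting the ice requires m_ice L_f = 392·334 = 130928 J.
17519 J < 130928 J, so only part of the ice melts and the system sits at 0 °C.
Mass melted = 17519/334 ≈ 52.45 g.

m_melted ≈ 52.5 g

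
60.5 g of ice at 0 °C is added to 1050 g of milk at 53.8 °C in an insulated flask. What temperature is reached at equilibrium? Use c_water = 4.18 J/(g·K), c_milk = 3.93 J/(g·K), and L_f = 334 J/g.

Sum of m c ΔT and latent-heat terms is zero:
latent heat to melt: 60.5×334 = 20207; warm the meltwater: 252.89 T; milk: 4126.5(T − 53.8)
4379.4 T = 222006 − 20207 = 201799
T ≈ 46.08 °C. Since T > 0 °C, the all-ice-melts assumption holds.

T_f ≈ 46.1 °C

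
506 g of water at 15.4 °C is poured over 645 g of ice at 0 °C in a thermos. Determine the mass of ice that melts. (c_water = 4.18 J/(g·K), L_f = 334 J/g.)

Heat available from the water dropping to 0 °C: 506·4.18·15.4 = 32572 J.
To melt every bit of ice: 645·334 = 215430 J.
Since 32572 < 215430 J, not all the ice melts; equilibrium is at 0 °C.
m_melted·334 = 32572  ⇒  m_melted ≈ 97.52 g.

m_melted ≈ 97.5 g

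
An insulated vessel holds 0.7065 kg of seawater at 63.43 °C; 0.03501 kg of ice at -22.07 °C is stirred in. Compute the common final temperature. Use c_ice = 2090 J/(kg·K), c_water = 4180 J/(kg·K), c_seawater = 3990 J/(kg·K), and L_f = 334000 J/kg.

T_f ≈ 55.8 °C

Net heat exchanged in the isolated system is zero:
warm ice to 0 °C: 0.03501·2090·(0 − (-22.07)) = 1614.9
  melt ice: 0.03501·334000 = 11693
  meltwater 0→T: 0.03501·4180·T = 146.34 T
  seawater cools: 0.7065·3990·(T − 63.43) = 2818.9(T − 63.43)
2965.3 T = 178805 − 13308 = 165497
T ≈ 55.81 °C. Since T > 0 °C, the all-ice-melts assumption holds.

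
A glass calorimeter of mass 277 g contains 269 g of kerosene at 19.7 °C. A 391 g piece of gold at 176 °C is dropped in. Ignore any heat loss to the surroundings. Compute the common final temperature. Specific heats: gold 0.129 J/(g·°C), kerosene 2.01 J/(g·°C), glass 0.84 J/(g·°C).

T_f ≈ 29.3 °C

Conservation of energy gives ΣQ = 0:
391·0.129·(T − 176) + 269·2.01·(T − 19.7) + 277·0.84·(T − 19.7) = 0
50.44(T − 176) + 540.69(T − 19.7) + 232.68(T − 19.7) = 0
823.81 T = 24113
T = 24113/823.81 ≈ 29.27 °C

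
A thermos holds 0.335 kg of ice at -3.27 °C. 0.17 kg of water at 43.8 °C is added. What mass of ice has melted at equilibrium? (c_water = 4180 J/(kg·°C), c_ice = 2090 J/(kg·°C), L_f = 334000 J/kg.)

m_melted ≈ 0.0863 kg

Cooling the water to 0 °C releases 0.17×4180×43.8 = 31124 J.
Of that, 0.335×2090×3.27 = 2289.5 J goes to bring the ice to 0 °C, leaving 28835 J.
To melt every bit of ice: 0.335×334000 = 111890 J.
Since 28835 < 111890 J, not all the ice melts; equilibrium is at 0 °C.
m_melt = 28835 / L_f = 0.08633 kg.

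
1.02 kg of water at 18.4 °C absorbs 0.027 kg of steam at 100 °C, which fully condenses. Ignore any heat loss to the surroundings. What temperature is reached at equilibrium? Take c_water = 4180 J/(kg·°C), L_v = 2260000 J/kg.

Conservation of energy gives ΣQ = 0:
steam→water at 100 °C releases m L_v = 0.027×2260000 = 61020; condensate cools 100→T: 0.027×4180×(T − 100) = 112.86(T − 100); water warms: 1.02×4180×(T − 18.4) = 4263.6(T − 18.4)
4376.5 T = 61020 + 11286 + 78450 = 150756
T ≈ 34.45 °C, under the boiling point, so the assumption holds.

T_f ≈ 34.4 °C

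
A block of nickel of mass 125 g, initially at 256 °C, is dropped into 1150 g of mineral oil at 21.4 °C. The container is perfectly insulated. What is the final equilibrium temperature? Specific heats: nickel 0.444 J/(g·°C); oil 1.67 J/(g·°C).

T_f ≈ 28.0 °C

T_f = Σ m_i c_i T_i / Σ m_i c_i:
T_f = (55.5*256 + 1920.5*21.4) / (55.5 + 1920.5)
    = 55307 / 1976 ≈ 27.99 °C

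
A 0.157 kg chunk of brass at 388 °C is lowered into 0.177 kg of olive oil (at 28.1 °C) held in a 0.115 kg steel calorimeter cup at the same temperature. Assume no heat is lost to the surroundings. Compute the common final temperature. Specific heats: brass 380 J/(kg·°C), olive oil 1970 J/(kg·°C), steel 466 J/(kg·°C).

Energy conservation, ΣQ = 0:
0.157·380·(T − 388) + 0.177·1970·(T − 28.1) + 0.115·466·(T − 28.1) = 0
(59.66 + 348.69 + 53.59) T = 59.66·388 + 348.69·28.1 + 53.59·28.1
T = 34452/461.94 ≈ 74.58 °C

T_f ≈ 74.6 °C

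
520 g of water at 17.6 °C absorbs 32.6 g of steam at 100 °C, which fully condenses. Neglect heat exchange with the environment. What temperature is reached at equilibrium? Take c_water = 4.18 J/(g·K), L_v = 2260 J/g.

T_f ≈ 54.4 °C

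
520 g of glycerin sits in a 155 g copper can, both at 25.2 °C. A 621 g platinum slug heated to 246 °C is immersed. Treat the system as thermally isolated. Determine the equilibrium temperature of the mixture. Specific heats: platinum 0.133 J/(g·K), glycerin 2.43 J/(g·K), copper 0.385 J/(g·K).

With ΣQ=0 the equilibrium temperature is the m·c-weighted mean:
T_f = (82.59×246 + 1263.6×25.2 + 59.68×25.2) / (82.59 + 1263.6 + 59.68)
    = 53664 / 1405.9 ≈ 38.17 °C

T_f ≈ 38.2 °C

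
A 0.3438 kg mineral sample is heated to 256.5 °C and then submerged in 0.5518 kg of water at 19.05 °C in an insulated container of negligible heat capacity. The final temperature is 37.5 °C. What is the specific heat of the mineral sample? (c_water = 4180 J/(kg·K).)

c ≈ 565 J/(kg·K)

m_s c (T_s − T_f) = m_water c_water (T_f − T_0):
0.3438·c·(256.5 − 37.5) = 0.5518·4180·(37.5 − 19.05)
75.29 c = 42555  ⇒  c ≈ 565.2 J/(kg·K)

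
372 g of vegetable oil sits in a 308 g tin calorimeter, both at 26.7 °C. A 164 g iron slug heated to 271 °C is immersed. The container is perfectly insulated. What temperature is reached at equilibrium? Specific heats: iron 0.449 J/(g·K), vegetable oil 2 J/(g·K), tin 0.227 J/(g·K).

T_f is the heat-capacity-weighted average of the initial temperatures:
T_f = (73.64*271 + 744*26.7 + 69.92*26.7) / (73.64 + 744 + 69.92)
    = 41687 / 887.55 ≈ 46.97 °C

T_f ≈ 47.0 °C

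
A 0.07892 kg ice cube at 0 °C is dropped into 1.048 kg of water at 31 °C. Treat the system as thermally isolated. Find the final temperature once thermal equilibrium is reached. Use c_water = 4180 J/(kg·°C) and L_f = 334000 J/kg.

T_f ≈ 23.2 °C

Taking heat into each body as positive, Σ m c ΔT = 0:
melt ice: 0.07892×334000 = 26359; meltwater 0→T: 0.07892×4180×T = 329.89 T; water cools: 1.048×4180×(T − 31) = 4380.6(T − 31)
4710.5 T = 135800 − 26359 = 109441
T ≈ 23.23 °C — above 0 °C, consistent with complete melting.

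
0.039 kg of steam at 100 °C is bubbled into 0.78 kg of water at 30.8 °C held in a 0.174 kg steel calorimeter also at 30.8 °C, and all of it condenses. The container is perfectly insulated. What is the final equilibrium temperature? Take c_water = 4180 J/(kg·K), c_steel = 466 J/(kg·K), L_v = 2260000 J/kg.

T_f ≈ 59.2 °C

Taking heat into each body as positive, Σ m c ΔT = 0:
latent heat released on condensation: 0.039·2260000 = 88140; condensed water 100 °C→T: 163.02(T − 100); original water: 3260.4(T − 30.8); steel cup: 0.174·466·(T − 30.8) = 81.08(T − 30.8)
3504.5 T = 88140 + 16302 + 102918 = 207360
T ≈ 59.17 °C (< 100 °C, so full condensation is consistent).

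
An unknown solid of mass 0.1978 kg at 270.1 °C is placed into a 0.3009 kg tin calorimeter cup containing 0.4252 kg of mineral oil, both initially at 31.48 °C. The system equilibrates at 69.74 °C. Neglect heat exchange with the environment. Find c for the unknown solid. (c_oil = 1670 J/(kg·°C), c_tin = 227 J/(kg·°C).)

Net heat exchanged in the isolated system is zero:
0.1978×c×(69.74 − 270.1) + 0.4252×1670×(69.74 − 31.48) + 0.3009×227×(69.74 − 31.48) = 0
-39.63 c = -29781
c = -29781/-39.63 ≈ 751.5 J/(kg·°C)

c ≈ 751 J/(kg·°C)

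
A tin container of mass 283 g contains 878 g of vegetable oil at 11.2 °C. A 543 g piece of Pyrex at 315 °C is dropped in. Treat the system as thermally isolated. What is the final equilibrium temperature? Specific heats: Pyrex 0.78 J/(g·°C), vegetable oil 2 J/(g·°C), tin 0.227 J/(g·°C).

Let T be the final temperature. ΣQ_i = 0:
543*0.78*(T − 315) + 878*2*(T − 11.2) + 283*0.227*(T − 11.2) = 0
2243.8 T = 153802
T = 153802 / 2243.8 = 68.5 °C

T_f ≈ 68.5 °C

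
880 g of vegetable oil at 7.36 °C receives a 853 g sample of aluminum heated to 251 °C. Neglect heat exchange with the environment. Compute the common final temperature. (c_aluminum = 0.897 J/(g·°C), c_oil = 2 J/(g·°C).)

T_f ≈ 81.2 °C

|Q_aluminum| = |Q_oil|:
853·0.897·(251 − T) = 880·2·(T − 7.36)
765.14(251 − T) = 1760(T − 7.36)
2525.1 T = 205004  ⇒  T ≈ 81.19 °C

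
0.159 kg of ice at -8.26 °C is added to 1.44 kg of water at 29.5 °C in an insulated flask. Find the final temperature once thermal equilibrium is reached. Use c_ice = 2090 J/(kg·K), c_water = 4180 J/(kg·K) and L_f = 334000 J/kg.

Taking heat into each body as positive, Σ m c ΔT = 0:
ice -8.26→0 °C: 0.159×2090×8.26 = 2744.9; melt ice: 0.159×334000 = 53106; meltwater 0→T: 0.159×4180×T = 664.62 T; water: 6019.2(T − 29.5)
6683.8 T = 177566 − 55851 = 121716
T ≈ 18.21 °C — above 0 °C, consistent with complete melting.

T_f ≈ 18.2 °C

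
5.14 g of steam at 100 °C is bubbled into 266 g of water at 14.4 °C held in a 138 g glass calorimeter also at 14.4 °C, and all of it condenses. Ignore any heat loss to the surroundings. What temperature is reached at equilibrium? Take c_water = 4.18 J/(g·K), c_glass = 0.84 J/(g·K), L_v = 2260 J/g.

Net heat exchanged in the isolated system is zero:
steam→water at 100 °C releases m L_v = 5.14·2260 = 11616; condensed water 100 °C→T: 21.49(T − 100); water warms: 266·4.18·(T − 14.4) = 1111.9(T − 14.4); glass cup: 138·0.84·(T − 14.4) = 115.92(T − 14.4)
1249.3 T = 11616 + 2148.5 + 17680 = 31445
T ≈ 25.17 °C, under the boiling point, so the assumption holds.

T_f ≈ 25.2 °C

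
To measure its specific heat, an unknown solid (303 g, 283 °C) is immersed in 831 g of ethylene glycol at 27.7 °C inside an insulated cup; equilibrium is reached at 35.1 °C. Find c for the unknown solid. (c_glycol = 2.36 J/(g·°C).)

c ≈ 0.193 J/(g·°C)

Taking heat into each body as positive, Σ m c ΔT = 0:
303·c·(35.1 − 283) + 831·2.36·(35.1 − 27.7) = 0
-75114 c = -14513
c = -14513/-75114 ≈ 0.1932 J/(g·°C)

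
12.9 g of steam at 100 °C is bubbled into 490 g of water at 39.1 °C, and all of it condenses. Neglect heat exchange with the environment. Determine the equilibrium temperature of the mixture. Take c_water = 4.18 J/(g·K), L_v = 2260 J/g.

T_f ≈ 54.5 °C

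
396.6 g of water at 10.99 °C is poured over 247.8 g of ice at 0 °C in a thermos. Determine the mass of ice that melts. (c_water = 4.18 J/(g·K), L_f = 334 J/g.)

m_melted ≈ 54.5 g

Heat available from the water dropping to 0 °C: 396.6·4.18·10.99 = 18219 J.
Fully melting the ice requires m_ice L_f = 247.8·334 = 82765 J.
Since 18219 < 82765 J, not all the ice melts; equilibrium is at 0 °C.
m_melt = 18219 / L_f = 54.55 g.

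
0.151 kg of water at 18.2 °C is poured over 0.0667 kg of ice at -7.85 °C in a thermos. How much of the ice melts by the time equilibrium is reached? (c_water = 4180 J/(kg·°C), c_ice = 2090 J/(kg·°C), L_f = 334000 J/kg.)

Cooling the water to 0 °C releases 0.151·4180·18.2 = 11487 J.
Of that, 0.0667·2090·7.85 = 1094.3 J goes to bring the ice to 0 °C, leaving 10393 J.
Fully melting the ice requires m_ice L_f = 0.0667·334000 = 22278 J.
That's not enough to melt it all — equilibrium is at 0 °C with ice remaining.
Mass melted = 10393/334000 ≈ 0.03112 kg.

m_melted ≈ 0.0311 kg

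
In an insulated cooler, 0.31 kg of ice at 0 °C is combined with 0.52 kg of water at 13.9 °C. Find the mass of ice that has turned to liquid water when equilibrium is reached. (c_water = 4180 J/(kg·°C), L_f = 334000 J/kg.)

m_melted ≈ 0.0905 kg

Cooling the water to 0 °C releases 0.52·4180·13.9 = 30213 J.
Melting all 0.31 kg of ice would need 0.31·334000 = 103540 J.
That's not enough to melt it all — equilibrium is at 0 °C with ice remaining.
Mass melted = 30213/334000 ≈ 0.09046 kg.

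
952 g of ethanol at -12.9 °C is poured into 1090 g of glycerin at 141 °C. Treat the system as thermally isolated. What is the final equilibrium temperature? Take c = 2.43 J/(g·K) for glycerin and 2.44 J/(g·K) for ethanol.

Taking heat into each body as positive, Σ m c ΔT = 0:
1090×2.43×(T − 141) + 952×2.44×(T − (-12.9)) = 0
4971.6 T = 343502
T ≈ 69.09 °C

T_f ≈ 69.1 °C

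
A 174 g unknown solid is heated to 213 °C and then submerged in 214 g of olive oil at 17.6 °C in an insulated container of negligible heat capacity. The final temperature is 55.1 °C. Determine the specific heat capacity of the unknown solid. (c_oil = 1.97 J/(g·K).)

c ≈ 0.575 J/(g·K)

m_s c (T_s − T_f) = m_oil c_oil (T_f − T_0):
174×c×(213 − 55.1) = 214×1.97×(55.1 − 17.6)
27475 c = 15809  ⇒  c ≈ 0.5754 J/(g·K)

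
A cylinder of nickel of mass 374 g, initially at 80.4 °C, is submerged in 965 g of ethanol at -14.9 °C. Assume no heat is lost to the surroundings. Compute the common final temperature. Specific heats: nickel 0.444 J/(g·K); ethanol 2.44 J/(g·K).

T_f ≈ -8.6 °C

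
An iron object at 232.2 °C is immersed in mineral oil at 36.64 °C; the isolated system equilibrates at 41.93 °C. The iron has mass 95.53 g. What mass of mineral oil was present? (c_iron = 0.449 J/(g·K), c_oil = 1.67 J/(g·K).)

m ≈ 924 g

|Q_iron| = |Q_oil|:
95.53×0.449×(232.2 − 41.93) = m×1.67×(41.93 − 36.64)
8.834 m = 8161.2  ⇒  m ≈ 923.8 g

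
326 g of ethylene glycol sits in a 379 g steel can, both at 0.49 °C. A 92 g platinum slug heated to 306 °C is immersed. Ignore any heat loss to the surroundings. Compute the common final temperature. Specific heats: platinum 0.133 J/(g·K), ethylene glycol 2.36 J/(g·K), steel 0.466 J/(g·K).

Let T be the final temperature. ΣQ_i = 0:
92×0.133×(T − 306) + 326×2.36×(T − 0.49) + 379×0.466×(T − 0.49) = 0
(12.24 + 769.36 + 176.61) T = 12.24×306 + 769.36×0.49 + 176.61×0.49
T = 4207.7/958.21 ≈ 4.39 °C

T_f ≈ 4.4 °C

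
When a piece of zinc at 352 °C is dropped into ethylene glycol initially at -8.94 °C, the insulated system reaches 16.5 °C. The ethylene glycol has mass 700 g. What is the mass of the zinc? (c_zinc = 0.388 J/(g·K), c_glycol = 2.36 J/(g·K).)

m ≈ 323 g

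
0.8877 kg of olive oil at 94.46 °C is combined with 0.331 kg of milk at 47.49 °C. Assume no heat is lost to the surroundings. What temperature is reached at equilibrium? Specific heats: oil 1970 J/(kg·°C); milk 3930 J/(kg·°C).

T_f ≈ 74.4 °C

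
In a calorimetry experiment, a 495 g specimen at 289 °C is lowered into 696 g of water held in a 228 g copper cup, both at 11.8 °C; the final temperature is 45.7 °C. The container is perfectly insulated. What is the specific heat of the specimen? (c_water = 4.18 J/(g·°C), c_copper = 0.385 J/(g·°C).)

Heat gained plus heat lost sum to zero:
495·c·(45.7 − 289) + 696·4.18·(45.7 − 11.8) + 228·0.385·(45.7 − 11.8) = 0
-120434 c = -101600
c = -101600/-120434 ≈ 0.8436 J/(g·°C)

c ≈ 0.844 J/(g·°C)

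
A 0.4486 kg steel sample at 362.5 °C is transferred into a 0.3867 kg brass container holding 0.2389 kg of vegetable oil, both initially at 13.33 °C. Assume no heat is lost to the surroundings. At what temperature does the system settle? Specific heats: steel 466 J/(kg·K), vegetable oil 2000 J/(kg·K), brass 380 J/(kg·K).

T_f ≈ 100.9 °C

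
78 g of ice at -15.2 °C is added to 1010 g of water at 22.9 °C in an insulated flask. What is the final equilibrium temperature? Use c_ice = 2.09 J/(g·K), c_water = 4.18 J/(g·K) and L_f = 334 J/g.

T_f ≈ 15.0 °C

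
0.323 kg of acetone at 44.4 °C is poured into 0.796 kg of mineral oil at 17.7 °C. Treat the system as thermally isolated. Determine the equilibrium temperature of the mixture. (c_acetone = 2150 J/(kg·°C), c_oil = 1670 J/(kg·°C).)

T_f ≈ 26.9 °C

With ΣQ=0 the equilibrium temperature is the m·c-weighted mean:
T_f = (694.45*44.4 + 1329.3*17.7) / (694.45 + 1329.3)
    = 54363 / 2023.8 ≈ 26.86 °C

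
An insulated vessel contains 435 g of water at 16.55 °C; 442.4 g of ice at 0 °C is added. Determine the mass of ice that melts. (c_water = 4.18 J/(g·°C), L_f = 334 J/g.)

Cooling the water to 0 °C releases 435×4.18×16.55 = 30093 J.
Melting all 442.4 g of ice would need 442.4×334 = 147762 J.
That's not enough to melt it all — equilibrium is at 0 °C with ice remaining.
Mass melted = 30093/334 ≈ 90.1 g.

m_melted ≈ 90.1 g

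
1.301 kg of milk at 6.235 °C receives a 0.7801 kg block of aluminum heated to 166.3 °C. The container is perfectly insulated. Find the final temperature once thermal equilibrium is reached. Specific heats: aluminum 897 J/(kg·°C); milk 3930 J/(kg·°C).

T_f ≈ 25.5 °C

Heat lost by the aluminum equals heat gained by the milk:
0.7801·897·(166.3 − T) = 1.301·3930·(T − 6.235)
699.75(166.3 − T) = 5112.9(T − 6.235)
5812.7 T = 148247  ⇒  T ≈ 25.50 °C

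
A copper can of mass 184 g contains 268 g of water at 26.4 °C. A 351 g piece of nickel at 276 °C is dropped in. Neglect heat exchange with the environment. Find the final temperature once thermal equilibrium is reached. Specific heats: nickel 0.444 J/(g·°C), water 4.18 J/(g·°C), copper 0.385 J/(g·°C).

Energy conservation, ΣQ = 0:
351*0.444*(T − 276) + 268*4.18*(T − 26.4) + 184*0.385*(T − 26.4) = 0
(155.84 + 1120.2 + 70.84) T = 155.84*276 + 1120.2*26.4 + 70.84*26.4
T = 74457/1346.9 ≈ 55.28 °C

T_f ≈ 55.3 °C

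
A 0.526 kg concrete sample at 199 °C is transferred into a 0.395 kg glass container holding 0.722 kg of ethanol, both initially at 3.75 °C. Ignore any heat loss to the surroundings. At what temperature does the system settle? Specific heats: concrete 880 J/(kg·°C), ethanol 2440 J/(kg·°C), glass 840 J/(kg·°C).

T_f ≈ 39.1 °C

T_f = Σ m_i c_i T_i / Σ m_i c_i:
T_f = (462.88×199 + 1761.7×3.75 + 331.8×3.75) / (462.88 + 1761.7 + 331.8)
    = 99964 / 2556.4 ≈ 39.10 °C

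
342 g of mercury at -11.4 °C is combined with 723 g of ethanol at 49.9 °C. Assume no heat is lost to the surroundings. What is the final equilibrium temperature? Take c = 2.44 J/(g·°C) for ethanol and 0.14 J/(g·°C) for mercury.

Taking heat into each body as positive, Σ m c ΔT = 0:
723*2.44*(T − 49.9) + 342*0.14*(T − (-11.4)) = 0
(1764.1 + 47.88) T = 1764.1*49.9 + 47.88*(-11.4)
T = 87484/1812 ≈ 48.28 °C

T_f ≈ 48.3 °C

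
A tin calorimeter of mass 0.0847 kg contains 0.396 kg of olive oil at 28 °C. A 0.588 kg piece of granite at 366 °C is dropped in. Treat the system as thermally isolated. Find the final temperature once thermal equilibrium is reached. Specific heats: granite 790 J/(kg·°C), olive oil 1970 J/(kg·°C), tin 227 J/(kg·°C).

T_f ≈ 152.2 °C

Conservation of energy gives ΣQ = 0:
0.588*790*(T − 366) + 0.396*1970*(T − 28) + 0.0847*227*(T − 28) = 0
464.52(T − 366) + 780.12(T − 28) + 19.23(T − 28) = 0
(464.52 + 780.12 + 19.23) T = 464.52*366 + 780.12*28 + 19.23*28
T = 192396/1263.9 ≈ 152.23 °C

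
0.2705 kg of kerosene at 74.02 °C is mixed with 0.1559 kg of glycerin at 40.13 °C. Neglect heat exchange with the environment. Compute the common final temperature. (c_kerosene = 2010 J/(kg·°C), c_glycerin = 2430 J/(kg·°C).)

Let T be the final temperature. ΣQ_i = 0:
0.2705×2010×(T − 74.02) + 0.1559×2430×(T − 40.13) = 0
922.54 T = 55448
T = 55448/922.54 ≈ 60.10 °C

T_f ≈ 60.1 °C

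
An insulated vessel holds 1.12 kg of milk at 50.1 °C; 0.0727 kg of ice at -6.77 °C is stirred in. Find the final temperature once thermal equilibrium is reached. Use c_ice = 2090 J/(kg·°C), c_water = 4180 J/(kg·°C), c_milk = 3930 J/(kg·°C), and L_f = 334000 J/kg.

T_f ≈ 41.5 °C

Energy balance with sensible and latent terms:
ice -6.77→0 °C: 0.0727×2090×6.77 = 1028.7; latent heat to melt: 0.0727×334000 = 24282; meltwater 0→T: 0.0727×4180×T = 303.89 T; milk cools: 1.12×3930×(T − 50.1) = 4401.6(T − 50.1)
4705.5 T = 220520 − 25310 = 195210
T ≈ 41.49 °C — above 0 °C, consistent with complete melting.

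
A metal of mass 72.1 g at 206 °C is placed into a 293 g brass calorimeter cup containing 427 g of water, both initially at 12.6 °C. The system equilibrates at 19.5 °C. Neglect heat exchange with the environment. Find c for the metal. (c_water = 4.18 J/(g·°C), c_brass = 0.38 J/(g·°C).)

c ≈ 0.973 J/(g·°C)

Net heat exchanged in the isolated system is zero:
72.1·c·(19.5 − 206) + 427·4.18·(19.5 − 12.6) + 293·0.38·(19.5 − 12.6) = 0
-13447 c = -13084
c = -13084/-13447 ≈ 0.973 J/(g·°C)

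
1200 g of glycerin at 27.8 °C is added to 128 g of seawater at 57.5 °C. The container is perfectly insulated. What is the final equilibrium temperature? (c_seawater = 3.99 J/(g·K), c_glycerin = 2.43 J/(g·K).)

T_f ≈ 32.2 °C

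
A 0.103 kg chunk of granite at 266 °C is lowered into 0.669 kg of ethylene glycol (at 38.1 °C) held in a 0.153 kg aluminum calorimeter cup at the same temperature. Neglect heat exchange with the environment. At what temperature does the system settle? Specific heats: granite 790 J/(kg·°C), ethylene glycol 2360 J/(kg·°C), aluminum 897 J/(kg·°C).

T_f = Σ m_i c_i T_i / Σ m_i c_i:
T_f = (81.37×266 + 1578.8×38.1 + 137.24×38.1) / (81.37 + 1578.8 + 137.24)
    = 87027 / 1797.5 ≈ 48.42 °C

T_f ≈ 48.4 °C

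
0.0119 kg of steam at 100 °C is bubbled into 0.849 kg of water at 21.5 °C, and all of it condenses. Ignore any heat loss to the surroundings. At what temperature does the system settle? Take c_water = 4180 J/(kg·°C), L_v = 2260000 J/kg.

T_f ≈ 30.1 °C

Net heat exchanged in the isolated system is zero:
condense steam: −0.0119×2260000 = −26894; condensed water 100 °C→T: 49.74(T − 100); original water: 3548.8(T − 21.5)
3598.6 T = 26894 + 4974.2 + 76300 = 108168
T ≈ 30.06 °C (< 100 °C, so full condensation is consistent).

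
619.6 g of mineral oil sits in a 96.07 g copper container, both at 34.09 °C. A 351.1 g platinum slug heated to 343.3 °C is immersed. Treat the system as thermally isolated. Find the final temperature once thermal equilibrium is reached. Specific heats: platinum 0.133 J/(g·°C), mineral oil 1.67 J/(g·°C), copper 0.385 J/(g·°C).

Net heat exchanged in the isolated system is zero:
351.1*0.133*(T − 343.3) + 619.6*1.67*(T − 34.09) + 96.07*0.385*(T − 34.09) = 0
46.7(T − 343.3) + 1034.7(T − 34.09) + 36.99(T − 34.09) = 0
1118.4 T = 52566
T ≈ 47.00 °C

T_f ≈ 47.0 °C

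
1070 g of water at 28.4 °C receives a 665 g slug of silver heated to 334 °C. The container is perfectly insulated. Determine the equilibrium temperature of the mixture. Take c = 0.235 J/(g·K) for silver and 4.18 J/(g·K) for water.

T_f ≈ 38.7 °C

T_f is the heat-capacity-weighted average of the initial temperatures:
T_f = (156.27·334 + 4472.6·28.4) / (156.27 + 4472.6)
    = 179218 / 4628.9 ≈ 38.72 °C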